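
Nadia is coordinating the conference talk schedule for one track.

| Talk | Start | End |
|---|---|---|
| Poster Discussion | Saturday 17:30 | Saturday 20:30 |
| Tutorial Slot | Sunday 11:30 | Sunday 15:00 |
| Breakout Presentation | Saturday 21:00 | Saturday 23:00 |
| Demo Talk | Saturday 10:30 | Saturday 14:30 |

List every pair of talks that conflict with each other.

no conflicts

Two intervals overlap when each starts before the other ends.
Sorted by start: Demo Talk, Poster Discussion, Breakout Presentation, Tutorial Slot.
Poster Discussion starts after Demo Talk ends, so nothing later overlaps Demo Talk either.
Breakout Presentation starts after Poster Discussion ends, so nothing later overlaps Poster Discussion either.
Tutorial Slot starts after Breakout Presentation ends.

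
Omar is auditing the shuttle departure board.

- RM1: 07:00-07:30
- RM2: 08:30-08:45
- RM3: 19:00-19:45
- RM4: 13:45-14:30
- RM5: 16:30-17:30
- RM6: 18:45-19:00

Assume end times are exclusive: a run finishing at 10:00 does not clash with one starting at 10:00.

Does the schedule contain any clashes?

Two intervals overlap when each starts before the other ends.
Sorted by start: RM1, RM2, RM4, RM5, RM6, RM3.
RM2 starts after RM1 ends; RM1 is clear from here.
RM4 starts after RM2 ends; RM2 is clear from here.
RM5 starts after RM4 ends; RM4 is clear from here.
RM6 starts after RM5 ends; RM5 is clear from here.
RM3 starts exactly when RM6 ends (back-to-back, no overlap).
Every pair is clear; the schedule has no overlaps.

No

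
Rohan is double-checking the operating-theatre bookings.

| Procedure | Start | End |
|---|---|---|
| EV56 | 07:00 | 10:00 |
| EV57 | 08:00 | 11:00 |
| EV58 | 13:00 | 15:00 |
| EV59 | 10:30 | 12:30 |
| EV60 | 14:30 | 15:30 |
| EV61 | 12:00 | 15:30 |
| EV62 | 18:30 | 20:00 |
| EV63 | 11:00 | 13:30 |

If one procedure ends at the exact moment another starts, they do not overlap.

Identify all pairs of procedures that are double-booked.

EV56 & EV57, EV57 & EV59, EV58 & EV60, EV58 & EV61, EV58 & EV63, EV59 & EV61, EV59 & EV63, EV60 & EV61, EV61 & EV63

Sorted by start: EV56, EV57, EV59, EV63, EV61, EV58, EV60, EV62.
EV57 starts before EV56 ends → EV56 and EV57 overlap.
EV59 starts after EV56 ends — done with EV56.
EV59 starts before EV57 ends → EV57 and EV59 overlap.
EV63 starts exactly when EV57 ends (back-to-back, no overlap) — done with EV57.
EV63 starts before EV59 ends → EV59 and EV63 overlap.
EV61 starts before EV59 ends → EV59 and EV61 overlap.
EV58 starts after EV59 ends — done with EV59.
EV61 starts before EV63 ends → EV63 and EV61 overlap.
EV58 starts before EV63 ends → EV63 and EV58 overlap.
EV60 starts after EV63 ends — done with EV63.
EV58 starts before EV61 ends → EV61 and EV58 overlap.
EV60 starts before EV61 ends → EV61 and EV60 overlap.
EV62 starts after EV61 ends.
EV60 starts before EV58 ends → EV58 and EV60 overlap.
EV62 starts after EV58 ends.
EV62 starts after EV60 ends.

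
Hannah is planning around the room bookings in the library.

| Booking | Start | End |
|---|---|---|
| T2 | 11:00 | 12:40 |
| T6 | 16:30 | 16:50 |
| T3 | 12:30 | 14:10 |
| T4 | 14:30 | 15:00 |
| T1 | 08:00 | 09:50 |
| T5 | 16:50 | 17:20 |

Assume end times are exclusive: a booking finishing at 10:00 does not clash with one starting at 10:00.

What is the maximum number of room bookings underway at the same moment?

2

Sort all start/end points and keep a running count:
08:00 start T1 → 1
09:50 end T1 → 0
11:00 start T2 → 1
12:30 start T3 → 2
12:40 end T2 → 1
14:10 end T3 → 0
14:30 start T4 → 1
15:00 end T4 → 0
16:30 start T6 → 1
16:50 end T6 → 0
16:50 start T5 → 1
17:20 end T5 → 0
Peak is 2, at 12:30 (T2, T3).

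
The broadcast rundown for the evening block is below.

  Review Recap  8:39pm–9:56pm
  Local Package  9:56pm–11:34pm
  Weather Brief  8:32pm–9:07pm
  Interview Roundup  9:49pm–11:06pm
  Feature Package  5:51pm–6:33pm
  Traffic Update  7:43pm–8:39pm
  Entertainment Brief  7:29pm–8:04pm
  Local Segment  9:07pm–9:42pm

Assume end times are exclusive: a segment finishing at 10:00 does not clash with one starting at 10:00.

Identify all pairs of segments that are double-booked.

Entertainment Brief & Traffic Update, Interview Roundup & Local Package, Interview Roundup & Review Recap, Local Segment & Review Recap, Review Recap & Weather Brief, Traffic Update & Weather Brief

Two intervals overlap when each starts before the other ends.
Sorted by start: Feature Package, Entertainment Brief, Traffic Update, Weather Brief, Review Recap, Local Segment, Interview Roundup, Local Package.
Entertainment Brief starts after Feature Package ends, so Feature Package has no further overlaps.
Traffic Update starts before Entertainment Brief ends → Entertainment Brief and Traffic Update overlap.
Weather Brief starts after Entertainment Brief ends, so Entertainment Brief has no further overlaps.
Weather Brief starts before Traffic Update ends → Traffic Update and Weather Brief overlap.
Review Recap starts exactly when Traffic Update ends (back-to-back, no overlap), so Traffic Update has no further overlaps.
Review Recap starts before Weather Brief ends → Weather Brief and Review Recap overlap.
Local Segment starts exactly when Weather Brief ends (back-to-back, no overlap), so Weather Brief has no further overlaps.
Local Segment starts before Review Recap ends → Review Recap and Local Segment overlap.
Interview Roundup starts before Review Recap ends → Review Recap and Interview Roundup overlap.
Local Package starts exactly when Review Recap ends (back-to-back, no overlap).
Interview Roundup starts after Local Segment ends, so Local Segment has no further overlaps.
Local Package starts before Interview Roundup ends → Interview Roundup and Local Package overlap.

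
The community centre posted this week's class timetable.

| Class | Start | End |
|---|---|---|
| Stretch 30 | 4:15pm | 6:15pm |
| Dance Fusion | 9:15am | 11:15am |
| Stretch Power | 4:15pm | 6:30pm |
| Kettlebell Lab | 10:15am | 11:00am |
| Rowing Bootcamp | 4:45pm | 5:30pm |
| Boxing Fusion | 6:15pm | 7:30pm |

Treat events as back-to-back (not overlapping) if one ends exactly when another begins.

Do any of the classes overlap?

Yes

Two intervals overlap when each starts before the other ends.
Sorted by start: Dance Fusion, Kettlebell Lab, Stretch 30, Stretch Power, Rowing Bootcamp, Boxing Fusion.
Kettlebell Lab starts before Dance Fusion ends → Dance Fusion and Kettlebell Lab overlap.
That's a conflict, so the schedule is not conflict-free.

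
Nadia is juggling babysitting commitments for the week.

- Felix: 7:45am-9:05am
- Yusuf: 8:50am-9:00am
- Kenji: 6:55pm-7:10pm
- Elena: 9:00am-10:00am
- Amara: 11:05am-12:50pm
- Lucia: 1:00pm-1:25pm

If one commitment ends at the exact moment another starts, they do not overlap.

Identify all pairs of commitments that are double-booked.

Elena & Felix, Felix & Yusuf

Check each pair: they overlap iff neither finishes before the other starts.
Sorted by start: Felix, Yusuf, Elena, Amara, Lucia, Kenji.
Yusuf starts before Felix ends → Felix and Yusuf overlap.
Elena starts before Felix ends → Felix and Elena overlap.
Amara starts after Felix ends, so Felix has no further overlaps.
Elena starts exactly when Yusuf ends (back-to-back, no overlap), so Yusuf has no further overlaps.
Amara starts after Elena ends, so Elena has no further overlaps.
Lucia starts after Amara ends, so Amara has no further overlaps.
Kenji starts after Lucia ends.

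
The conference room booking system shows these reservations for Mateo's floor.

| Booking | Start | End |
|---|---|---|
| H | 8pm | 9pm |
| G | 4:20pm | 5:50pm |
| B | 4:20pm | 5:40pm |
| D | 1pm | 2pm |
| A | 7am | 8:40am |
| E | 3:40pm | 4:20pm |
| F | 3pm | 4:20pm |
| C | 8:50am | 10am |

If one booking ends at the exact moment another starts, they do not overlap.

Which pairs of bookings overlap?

B & G, E & F

Sorted by start: A, C, D, F, E, B, G, H.
C starts after A ends; A is clear from here.
D starts after C ends; C is clear from here.
F starts after D ends; D is clear from here.
E starts before F ends → F and E overlap.
B starts exactly when F ends (back-to-back, no overlap); F is clear from here.
B starts exactly when E ends (back-to-back, no overlap); E is clear from here.
G starts before B ends → B and G overlap.
H starts after B ends.
H starts after G ends.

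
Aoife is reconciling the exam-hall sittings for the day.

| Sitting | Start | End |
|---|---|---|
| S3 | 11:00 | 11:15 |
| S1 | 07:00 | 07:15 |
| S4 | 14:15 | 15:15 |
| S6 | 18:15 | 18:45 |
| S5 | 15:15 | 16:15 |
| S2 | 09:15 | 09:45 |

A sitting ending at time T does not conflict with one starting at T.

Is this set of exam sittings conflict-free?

Check each pair: they overlap iff neither finishes before the other starts.
Sorted by start: S1, S2, S3, S4, S5, S6.
S2 starts after S1 ends, so S1 has no further overlaps.
S3 starts after S2 ends, so S2 has no further overlaps.
S4 starts after S3 ends, so S3 has no further overlaps.
S5 starts exactly when S4 ends (back-to-back, no overlap), so S4 has no further overlaps.
S6 starts after S5 ends.
Every pair is clear; the schedule has no overlaps.

Yes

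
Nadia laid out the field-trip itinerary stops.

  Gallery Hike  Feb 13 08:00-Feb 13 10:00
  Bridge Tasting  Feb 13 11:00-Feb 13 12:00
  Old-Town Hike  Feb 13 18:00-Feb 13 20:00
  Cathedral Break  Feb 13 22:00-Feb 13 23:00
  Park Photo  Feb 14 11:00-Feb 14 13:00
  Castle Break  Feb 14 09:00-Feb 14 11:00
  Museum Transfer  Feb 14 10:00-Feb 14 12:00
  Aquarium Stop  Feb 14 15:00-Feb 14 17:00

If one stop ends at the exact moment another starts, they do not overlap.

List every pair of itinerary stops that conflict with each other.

Castle Break & Museum Transfer, Museum Transfer & Park Photo

Sorted by start: Gallery Hike, Bridge Tasting, Old-Town Hike, Cathedral Break, Castle Break, Museum Transfer, Park Photo, Aquarium Stop.
Bridge Tasting starts after Gallery Hike ends; Gallery Hike is clear from here.
Old-Town Hike starts after Bridge Tasting ends; Bridge Tasting is clear from here.
Cathedral Break starts after Old-Town Hike ends; Old-Town Hike is clear from here.
Castle Break starts after Cathedral Break ends; Cathedral Break is clear from here.
Museum Transfer starts before Castle Break ends → Castle Break and Museum Transfer overlap.
Park Photo starts exactly when Castle Break ends (back-to-back, no overlap); Castle Break is clear from here.
Park Photo starts before Museum Transfer ends → Museum Transfer and Park Photo overlap.
Aquarium Stop starts after Museum Transfer ends.
Aquarium Stop starts after Park Photo ends.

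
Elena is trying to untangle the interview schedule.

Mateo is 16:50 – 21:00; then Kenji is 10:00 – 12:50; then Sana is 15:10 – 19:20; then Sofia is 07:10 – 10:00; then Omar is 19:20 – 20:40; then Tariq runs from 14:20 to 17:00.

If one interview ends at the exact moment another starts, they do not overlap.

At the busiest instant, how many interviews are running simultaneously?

Sort all start/end points and keep a running count:
07:10 start Sofia → 1
10:00 end Sofia → 0
10:00 start Kenji → 1
12:50 end Kenji → 0
14:20 start Tariq → 1
15:10 start Sana → 2
16:50 start Mateo → 3
17:00 end Tariq → 2
19:20 end Sana → 1
19:20 start Omar → 2
20:40 end Omar → 1
21:00 end Mateo → 0
Peak is 3, at 16:50 (Mateo, Sana, Tariq).

3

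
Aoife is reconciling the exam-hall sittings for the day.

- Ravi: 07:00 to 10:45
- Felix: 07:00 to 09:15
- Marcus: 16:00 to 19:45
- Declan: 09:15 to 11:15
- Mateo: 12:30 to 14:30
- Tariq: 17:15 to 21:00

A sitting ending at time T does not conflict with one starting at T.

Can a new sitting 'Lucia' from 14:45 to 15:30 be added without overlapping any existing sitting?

Yes — the slot is free

Ravi: ends 10:45 at or before Lucia starts 14:45 → clear.
Felix: ends 09:15 at or before Lucia starts 14:45 → clear.
Declan: ends 11:15 at or before Lucia starts 14:45 → clear.
Mateo: ends 14:30 at or before Lucia starts 14:45 → clear.
Marcus: starts 16:00 at or after Lucia ends 15:30 → clear.
Tariq: starts 17:15 at or after Lucia ends 15:30 → clear.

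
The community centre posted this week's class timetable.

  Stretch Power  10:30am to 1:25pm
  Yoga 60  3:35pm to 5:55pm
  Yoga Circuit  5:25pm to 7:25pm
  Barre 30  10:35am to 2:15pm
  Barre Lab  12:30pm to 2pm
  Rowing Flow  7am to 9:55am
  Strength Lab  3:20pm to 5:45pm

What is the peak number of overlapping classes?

Sweep the timeline, counting +1 at each start and −1 at each end (ends before starts at a tie):
7am start Rowing Flow → 1
9:55am end Rowing Flow → 0
10:30am start Stretch Power → 1
10:35am start Barre 30 → 2
12:30pm start Barre Lab → 3
1:25pm end Stretch Power → 2
2pm end Barre Lab → 1
2:15pm end Barre 30 → 0
3:20pm start Strength Lab → 1
3:35pm start Yoga 60 → 2
5:25pm start Yoga Circuit → 3
5:45pm end Strength Lab → 2
5:55pm end Yoga 60 → 1
7:25pm end Yoga Circuit → 0
Peak is 3, at 12:30pm (Barre 30, Barre Lab, Stretch Power).

3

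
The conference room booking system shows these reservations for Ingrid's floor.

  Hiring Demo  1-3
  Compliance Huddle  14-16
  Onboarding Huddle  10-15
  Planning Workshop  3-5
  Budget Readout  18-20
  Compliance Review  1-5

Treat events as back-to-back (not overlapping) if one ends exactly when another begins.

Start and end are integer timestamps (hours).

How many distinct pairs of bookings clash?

3

Check each pair: they overlap iff neither finishes before the other starts.
Sorted by start: Compliance Review, Hiring Demo, Planning Workshop, Onboarding Huddle, Compliance Huddle, Budget Readout.
Hiring Demo starts before Compliance Review ends → Compliance Review and Hiring Demo overlap.
Planning Workshop starts before Compliance Review ends → Compliance Review and Planning Workshop overlap.
Onboarding Huddle starts after Compliance Review ends — done with Compliance Review.
Planning Workshop starts exactly when Hiring Demo ends (back-to-back, no overlap) — done with Hiring Demo.
Onboarding Huddle starts after Planning Workshop ends — done with Planning Workshop.
Compliance Huddle starts before Onboarding Huddle ends → Onboarding Huddle and Compliance Huddle overlap.
Budget Readout starts after Onboarding Huddle ends.
Budget Readout starts after Compliance Huddle ends.
Overlapping pairs: Compliance Huddle & Onboarding Huddle, Compliance Review & Hiring Demo, Compliance Review & Planning Workshop — 3 in total.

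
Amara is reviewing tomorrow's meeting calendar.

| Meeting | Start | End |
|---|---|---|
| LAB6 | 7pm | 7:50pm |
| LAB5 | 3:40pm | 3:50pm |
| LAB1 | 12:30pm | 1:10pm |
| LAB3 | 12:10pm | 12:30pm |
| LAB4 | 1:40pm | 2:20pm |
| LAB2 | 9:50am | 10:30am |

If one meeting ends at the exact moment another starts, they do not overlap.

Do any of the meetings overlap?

No

Two intervals overlap when each starts before the other ends.
Sorted by start: LAB2, LAB3, LAB1, LAB4, LAB5, LAB6.
LAB3 starts after LAB2 ends; LAB2 is clear from here.
LAB1 starts exactly when LAB3 ends (back-to-back, no overlap); LAB3 is clear from here.
LAB4 starts after LAB1 ends; LAB1 is clear from here.
LAB5 starts after LAB4 ends; LAB4 is clear from here.
LAB6 starts after LAB5 ends.
Every pair is clear; the schedule has no overlaps.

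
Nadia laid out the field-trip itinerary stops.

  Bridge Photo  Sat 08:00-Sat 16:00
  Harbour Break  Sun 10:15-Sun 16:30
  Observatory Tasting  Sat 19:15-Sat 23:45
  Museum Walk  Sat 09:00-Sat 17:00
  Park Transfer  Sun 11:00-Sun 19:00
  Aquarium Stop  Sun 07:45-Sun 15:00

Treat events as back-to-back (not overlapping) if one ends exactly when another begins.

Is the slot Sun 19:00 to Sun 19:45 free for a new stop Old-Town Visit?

Bridge Photo: ends Sat 16:00 at or before Old-Town Visit starts Sun 19:00 → clear.
Museum Walk: ends Sat 17:00 at or before Old-Town Visit starts Sun 19:00 → clear.
Observatory Tasting: ends Sat 23:45 at or before Old-Town Visit starts Sun 19:00 → clear.
Aquarium Stop: ends Sun 15:00 at or before Old-Town Visit starts Sun 19:00 → clear.
Harbour Break: ends Sun 16:30 at or before Old-Town Visit starts Sun 19:00 → clear.
Park Transfer: ends Sun 19:00 at or before Old-Town Visit starts Sun 19:00 → clear.

Yes — the slot is free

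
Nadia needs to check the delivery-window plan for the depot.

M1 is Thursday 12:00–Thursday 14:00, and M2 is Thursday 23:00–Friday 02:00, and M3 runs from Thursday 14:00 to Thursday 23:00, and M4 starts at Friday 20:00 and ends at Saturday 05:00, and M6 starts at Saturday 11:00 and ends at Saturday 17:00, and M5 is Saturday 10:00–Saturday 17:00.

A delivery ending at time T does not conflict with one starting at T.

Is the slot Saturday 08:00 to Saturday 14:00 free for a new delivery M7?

No — it overlaps M5, M6

M1: ends Thursday 14:00 at or before M7 starts Saturday 08:00 → clear.
M3: ends Thursday 23:00 at or before M7 starts Saturday 08:00 → clear.
M2: ends Friday 02:00 at or before M7 starts Saturday 08:00 → clear.
M4: ends Saturday 05:00 at or before M7 starts Saturday 08:00 → clear.
M5: starts Saturday 10:00 before M7 ends Saturday 14:00, and ends Saturday 17:00 after M7 starts Saturday 08:00 → overlap.
M6: starts Saturday 11:00 before M7 ends Saturday 14:00, and ends Saturday 17:00 after M7 starts Saturday 08:00 → overlap.
M7 overlaps M5, M6.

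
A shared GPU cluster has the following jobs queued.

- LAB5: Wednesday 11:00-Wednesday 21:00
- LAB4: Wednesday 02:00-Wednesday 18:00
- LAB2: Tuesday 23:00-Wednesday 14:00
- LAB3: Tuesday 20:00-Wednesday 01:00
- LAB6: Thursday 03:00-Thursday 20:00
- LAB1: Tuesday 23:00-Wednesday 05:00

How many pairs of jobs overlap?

7

Sorted by start: LAB3, LAB1, LAB2, LAB4, LAB5, LAB6.
LAB1 starts before LAB3 ends → LAB3 and LAB1 overlap.
LAB2 starts before LAB3 ends → LAB3 and LAB2 overlap.
LAB4 starts after LAB3 ends, so LAB3 has no further overlaps.
LAB2 starts before LAB1 ends → LAB1 and LAB2 overlap.
LAB4 starts before LAB1 ends → LAB1 and LAB4 overlap.
LAB5 starts after LAB1 ends, so LAB1 has no further overlaps.
LAB4 starts before LAB2 ends → LAB2 and LAB4 overlap.
LAB5 starts before LAB2 ends → LAB2 and LAB5 overlap.
LAB6 starts after LAB2 ends.
LAB5 starts before LAB4 ends → LAB4 and LAB5 overlap.
LAB6 starts after LAB4 ends.
LAB6 starts after LAB5 ends.
Overlapping pairs: LAB1 & LAB2, LAB1 & LAB3, LAB1 & LAB4, LAB2 & LAB3, LAB2 & LAB4, LAB2 & LAB5, LAB4 & LAB5 — 7 in total.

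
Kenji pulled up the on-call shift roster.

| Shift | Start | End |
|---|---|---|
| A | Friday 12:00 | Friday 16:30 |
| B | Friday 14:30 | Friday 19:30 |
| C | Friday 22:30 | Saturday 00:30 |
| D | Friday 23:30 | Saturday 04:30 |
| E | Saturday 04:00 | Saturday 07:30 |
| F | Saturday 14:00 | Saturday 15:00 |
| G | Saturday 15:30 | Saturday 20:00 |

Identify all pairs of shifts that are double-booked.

Check each pair: they overlap iff neither finishes before the other starts.
Sorted by start: A, B, C, D, E, F, G.
B starts before A ends → A and B overlap.
C starts after A ends, so nothing later overlaps A either.
C starts after B ends, so nothing later overlaps B either.
D starts before C ends → C and D overlap.
E starts after C ends, so nothing later overlaps C either.
E starts before D ends → D and E overlap.
F starts after D ends, so nothing later overlaps D either.
F starts after E ends, so nothing later overlaps E either.
G starts after F ends.

A & B, C & D, D & E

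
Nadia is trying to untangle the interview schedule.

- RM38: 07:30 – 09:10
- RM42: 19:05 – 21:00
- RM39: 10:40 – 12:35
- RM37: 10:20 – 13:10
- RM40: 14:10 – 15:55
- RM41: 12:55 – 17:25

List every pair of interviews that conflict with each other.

Two intervals overlap when each starts before the other ends.
Sorted by start: RM38, RM37, RM39, RM41, RM40, RM42.
RM37 starts after RM38 ends; RM38 is clear from here.
RM39 starts before RM37 ends → RM37 and RM39 overlap.
RM41 starts before RM37 ends → RM37 and RM41 overlap.
RM40 starts after RM37 ends; RM37 is clear from here.
RM41 starts after RM39 ends; RM39 is clear from here.
RM40 starts before RM41 ends → RM41 and RM40 overlap.
RM42 starts after RM41 ends.
RM42 starts after RM40 ends.

RM37 & RM39, RM37 & RM41, RM40 & RM41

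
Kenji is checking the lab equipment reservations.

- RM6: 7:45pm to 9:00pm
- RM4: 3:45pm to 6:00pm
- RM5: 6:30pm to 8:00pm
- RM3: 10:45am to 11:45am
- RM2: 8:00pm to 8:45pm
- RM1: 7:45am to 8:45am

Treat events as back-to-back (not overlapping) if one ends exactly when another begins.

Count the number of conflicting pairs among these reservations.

Sorted by start: RM1, RM3, RM4, RM5, RM6, RM2.
RM3 starts after RM1 ends — done with RM1.
RM4 starts after RM3 ends — done with RM3.
RM5 starts after RM4 ends — done with RM4.
RM6 starts before RM5 ends → RM5 and RM6 overlap.
RM2 starts exactly when RM5 ends (back-to-back, no overlap).
RM2 starts before RM6 ends → RM6 and RM2 overlap.
Overlapping pairs: RM2 & RM6, RM5 & RM6 — 2 in total.

2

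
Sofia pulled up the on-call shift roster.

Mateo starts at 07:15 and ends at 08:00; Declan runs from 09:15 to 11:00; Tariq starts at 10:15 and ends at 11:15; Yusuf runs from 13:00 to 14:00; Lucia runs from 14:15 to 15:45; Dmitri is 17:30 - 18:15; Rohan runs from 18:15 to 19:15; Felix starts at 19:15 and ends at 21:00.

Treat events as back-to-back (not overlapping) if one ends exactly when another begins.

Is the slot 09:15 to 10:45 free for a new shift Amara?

No — it overlaps Declan, Tariq

Mateo: ends 08:00 at or before Amara starts 09:15 → clear.
Declan: starts 09:15 before Amara ends 10:45, and ends 11:00 after Amara starts 09:15 → overlap.
Tariq: starts 10:15 before Amara ends 10:45, and ends 11:15 after Amara starts 09:15 → overlap.
Yusuf: starts 13:00 at or after Amara ends 10:45 → clear.
Lucia: starts 14:15 at or after Amara ends 10:45 → clear.
Dmitri: starts 17:30 at or after Amara ends 10:45 → clear.
Rohan: starts 18:15 at or after Amara ends 10:45 → clear.
Felix: starts 19:15 at or after Amara ends 10:45 → clear.
Amara overlaps Declan, Tariq.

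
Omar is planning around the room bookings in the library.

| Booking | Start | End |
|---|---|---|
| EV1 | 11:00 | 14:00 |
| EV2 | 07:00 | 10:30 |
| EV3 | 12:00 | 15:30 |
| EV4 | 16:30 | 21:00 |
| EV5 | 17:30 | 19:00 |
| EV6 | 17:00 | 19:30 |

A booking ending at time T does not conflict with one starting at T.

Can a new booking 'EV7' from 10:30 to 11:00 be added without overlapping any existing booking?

EV2: ends 10:30 at or before EV7 starts 10:30 → clear.
EV1: starts 11:00 at or after EV7 ends 11:00 → clear.
EV3: starts 12:00 at or after EV7 ends 11:00 → clear.
EV4: starts 16:30 at or after EV7 ends 11:00 → clear.
EV6: starts 17:00 at or after EV7 ends 11:00 → clear.
EV5: starts 17:30 at or after EV7 ends 11:00 → clear.

Yes — the slot is free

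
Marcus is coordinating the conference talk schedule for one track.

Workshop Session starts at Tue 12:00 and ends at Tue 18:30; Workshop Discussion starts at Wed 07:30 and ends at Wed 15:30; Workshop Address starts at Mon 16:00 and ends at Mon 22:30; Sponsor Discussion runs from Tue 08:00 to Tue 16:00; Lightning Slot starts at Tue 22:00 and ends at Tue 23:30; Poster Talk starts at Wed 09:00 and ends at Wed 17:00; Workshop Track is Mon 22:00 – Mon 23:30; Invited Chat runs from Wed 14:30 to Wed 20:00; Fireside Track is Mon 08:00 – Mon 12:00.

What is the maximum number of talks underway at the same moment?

Sort all start/end points and keep a running count:
Mon 08:00 start Fireside Track → 1
Mon 12:00 end Fireside Track → 0
Mon 16:00 start Workshop Address → 1
Mon 22:00 start Workshop Track → 2
Mon 22:30 end Workshop Address → 1
Mon 23:30 end Workshop Track → 0
Tue 08:00 start Sponsor Discussion → 1
Tue 12:00 start Workshop Session → 2
Tue 16:00 end Sponsor Discussion → 1
Tue 18:30 end Workshop Session → 0
Tue 22:00 start Lightning Slot → 1
Tue 23:30 end Lightning Slot → 0
Wed 07:30 start Workshop Discussion → 1
Wed 09:00 start Poster Talk → 2
Wed 14:30 start Invited Chat → 3
Wed 15:30 end Workshop Discussion → 2
Wed 17:00 end Poster Talk → 1
Wed 20:00 end Invited Chat → 0
Peak is 3, at Wed 14:30 (Invited Chat, Poster Talk, Workshop Discussion).

3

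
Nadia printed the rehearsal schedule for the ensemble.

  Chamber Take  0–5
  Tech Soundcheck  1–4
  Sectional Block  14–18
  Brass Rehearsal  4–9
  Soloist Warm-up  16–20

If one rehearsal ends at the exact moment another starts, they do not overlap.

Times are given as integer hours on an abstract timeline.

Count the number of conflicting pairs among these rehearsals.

3

Check each pair: they overlap iff neither finishes before the other starts.
Sorted by start: Chamber Take, Tech Soundcheck, Brass Rehearsal, Sectional Block, Soloist Warm-up.
Tech Soundcheck starts before Chamber Take ends → Chamber Take and Tech Soundcheck overlap.
Brass Rehearsal starts before Chamber Take ends → Chamber Take and Brass Rehearsal overlap.
Sectional Block starts after Chamber Take ends — done with Chamber Take.
Brass Rehearsal starts exactly when Tech Soundcheck ends (back-to-back, no overlap) — done with Tech Soundcheck.
Sectional Block starts after Brass Rehearsal ends — done with Brass Rehearsal.
Soloist Warm-up starts before Sectional Block ends → Sectional Block and Soloist Warm-up overlap.
Overlapping pairs: Brass Rehearsal & Chamber Take, Chamber Take & Tech Soundcheck, Sectional Block & Soloist Warm-up — 3 in total.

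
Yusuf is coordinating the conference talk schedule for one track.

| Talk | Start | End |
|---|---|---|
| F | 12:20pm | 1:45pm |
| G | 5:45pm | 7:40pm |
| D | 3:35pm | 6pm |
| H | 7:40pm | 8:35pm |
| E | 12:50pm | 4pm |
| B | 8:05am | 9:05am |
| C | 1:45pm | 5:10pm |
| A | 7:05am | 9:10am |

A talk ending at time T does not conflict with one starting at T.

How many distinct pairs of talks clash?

Sorted by start: A, B, F, E, C, D, G, H.
B starts before A ends → A and B overlap.
F starts after A ends — done with A.
F starts after B ends — done with B.
E starts before F ends → F and E overlap.
C starts exactly when F ends (back-to-back, no overlap) — done with F.
C starts before E ends → E and C overlap.
D starts before E ends → E and D overlap.
G starts after E ends — done with E.
D starts before C ends → C and D overlap.
G starts after C ends — done with C.
G starts before D ends → D and G overlap.
H starts after D ends.
H starts exactly when G ends (back-to-back, no overlap).
Overlapping pairs: A & B, C & D, C & E, D & E, D & G, E & F — 6 in total.

6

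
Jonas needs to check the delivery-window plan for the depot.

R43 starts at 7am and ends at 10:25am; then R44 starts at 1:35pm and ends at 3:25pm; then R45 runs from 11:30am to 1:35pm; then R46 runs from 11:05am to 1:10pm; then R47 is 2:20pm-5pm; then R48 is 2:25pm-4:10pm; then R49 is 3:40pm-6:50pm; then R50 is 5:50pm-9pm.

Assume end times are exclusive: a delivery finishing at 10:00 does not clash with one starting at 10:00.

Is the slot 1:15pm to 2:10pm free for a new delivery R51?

R43: ends 10:25am at or before R51 starts 1:15pm → clear.
R46: ends 1:10pm at or before R51 starts 1:15pm → clear.
R45: starts 11:30am before R51 ends 2:10pm, and ends 1:35pm after R51 starts 1:15pm → overlap.
R44: starts 1:35pm before R51 ends 2:10pm, and ends 3:25pm after R51 starts 1:15pm → overlap.
R47: starts 2:20pm at or after R51 ends 2:10pm → clear.
R48: starts 2:25pm at or after R51 ends 2:10pm → clear.
R49: starts 3:40pm at or after R51 ends 2:10pm → clear.
R50: starts 5:50pm at or after R51 ends 2:10pm → clear.
R51 overlaps R44, R45.

No — it overlaps R44, R45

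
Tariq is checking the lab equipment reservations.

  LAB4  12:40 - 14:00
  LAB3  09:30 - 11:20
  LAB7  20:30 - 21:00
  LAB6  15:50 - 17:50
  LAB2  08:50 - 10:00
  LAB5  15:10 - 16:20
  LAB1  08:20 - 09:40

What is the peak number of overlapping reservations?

3

Sort all start/end points and keep a running count:
08:20 start LAB1 → 1
08:50 start LAB2 → 2
09:30 start LAB3 → 3
09:40 end LAB1 → 2
10:00 end LAB2 → 1
11:20 end LAB3 → 0
12:40 start LAB4 → 1
14:00 end LAB4 → 0
15:10 start LAB5 → 1
15:50 start LAB6 → 2
16:20 end LAB5 → 1
17:50 end LAB6 → 0
20:30 start LAB7 → 1
21:00 end LAB7 → 0
Peak is 3, at 09:30 (LAB1, LAB2, LAB3).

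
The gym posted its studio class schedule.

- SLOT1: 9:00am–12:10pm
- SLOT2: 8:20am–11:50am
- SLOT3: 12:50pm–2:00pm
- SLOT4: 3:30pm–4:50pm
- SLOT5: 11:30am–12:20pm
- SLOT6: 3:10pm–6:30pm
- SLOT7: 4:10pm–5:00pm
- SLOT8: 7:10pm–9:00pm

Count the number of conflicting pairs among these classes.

6

Sorted by start: SLOT2, SLOT1, SLOT5, SLOT3, SLOT6, SLOT4, SLOT7, SLOT8.
SLOT1 starts before SLOT2 ends → SLOT2 and SLOT1 overlap.
SLOT5 starts before SLOT2 ends → SLOT2 and SLOT5 overlap.
SLOT3 starts after SLOT2 ends — done with SLOT2.
SLOT5 starts before SLOT1 ends → SLOT1 and SLOT5 overlap.
SLOT3 starts after SLOT1 ends — done with SLOT1.
SLOT3 starts after SLOT5 ends — done with SLOT5.
SLOT6 starts after SLOT3 ends — done with SLOT3.
SLOT4 starts before SLOT6 ends → SLOT6 and SLOT4 overlap.
SLOT7 starts before SLOT6 ends → SLOT6 and SLOT7 overlap.
SLOT8 starts after SLOT6 ends.
SLOT7 starts before SLOT4 ends → SLOT4 and SLOT7 overlap.
SLOT8 starts after SLOT4 ends.
SLOT8 starts after SLOT7 ends.
Overlapping pairs: SLOT1 & SLOT2, SLOT1 & SLOT5, SLOT2 & SLOT5, SLOT4 & SLOT6, SLOT4 & SLOT7, SLOT6 & SLOT7 — 6 in total.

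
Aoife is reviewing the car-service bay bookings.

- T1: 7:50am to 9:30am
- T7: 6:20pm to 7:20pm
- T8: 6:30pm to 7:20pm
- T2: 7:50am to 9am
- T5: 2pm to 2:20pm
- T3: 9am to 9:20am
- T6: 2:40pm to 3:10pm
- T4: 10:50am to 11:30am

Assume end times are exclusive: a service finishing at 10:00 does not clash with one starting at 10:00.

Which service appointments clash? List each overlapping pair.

T1 & T2, T1 & T3, T7 & T8

Sorted by start: T1, T2, T3, T4, T5, T6, T7, T8.
T2 starts before T1 ends → T1 and T2 overlap.
T3 starts before T1 ends → T1 and T3 overlap.
T4 starts after T1 ends — done with T1.
T3 starts exactly when T2 ends (back-to-back, no overlap) — done with T2.
T4 starts after T3 ends — done with T3.
T5 starts after T4 ends — done with T4.
T6 starts after T5 ends — done with T5.
T7 starts after T6 ends — done with T6.
T8 starts before T7 ends → T7 and T8 overlap.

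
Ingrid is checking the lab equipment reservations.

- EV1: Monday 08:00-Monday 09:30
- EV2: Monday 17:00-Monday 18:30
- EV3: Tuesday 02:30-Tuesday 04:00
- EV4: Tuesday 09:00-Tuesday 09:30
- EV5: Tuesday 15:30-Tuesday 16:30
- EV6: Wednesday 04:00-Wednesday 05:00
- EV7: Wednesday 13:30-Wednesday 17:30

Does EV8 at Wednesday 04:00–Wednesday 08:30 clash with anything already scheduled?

Yes — it overlaps EV6

EV1: ends Monday 09:30 at or before EV8 starts Wednesday 04:00 → clear.
EV2: ends Monday 18:30 at or before EV8 starts Wednesday 04:00 → clear.
EV3: ends Tuesday 04:00 at or before EV8 starts Wednesday 04:00 → clear.
EV4: ends Tuesday 09:30 at or before EV8 starts Wednesday 04:00 → clear.
EV5: ends Tuesday 16:30 at or before EV8 starts Wednesday 04:00 → clear.
EV6: starts Wednesday 04:00 before EV8 ends Wednesday 08:30, and ends Wednesday 05:00 after EV8 starts Wednesday 04:00 → overlap.
EV7: starts Wednesday 13:30 at or after EV8 ends Wednesday 08:30 → clear.
EV8 overlaps EV6.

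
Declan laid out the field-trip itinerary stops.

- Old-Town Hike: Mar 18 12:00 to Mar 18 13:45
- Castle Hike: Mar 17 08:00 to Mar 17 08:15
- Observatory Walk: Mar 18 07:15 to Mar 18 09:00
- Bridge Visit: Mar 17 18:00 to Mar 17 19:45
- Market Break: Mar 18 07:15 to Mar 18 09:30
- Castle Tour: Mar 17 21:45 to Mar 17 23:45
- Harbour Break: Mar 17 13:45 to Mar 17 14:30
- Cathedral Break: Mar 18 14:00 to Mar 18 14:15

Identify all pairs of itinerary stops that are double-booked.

Market Break & Observatory Walk

Two intervals overlap when each starts before the other ends.
Sorted by start: Castle Hike, Harbour Break, Bridge Visit, Castle Tour, Market Break, Observatory Walk, Old-Town Hike, Cathedral Break.
Harbour Break starts after Castle Hike ends, so nothing later overlaps Castle Hike either.
Bridge Visit starts after Harbour Break ends, so nothing later overlaps Harbour Break either.
Castle Tour starts after Bridge Visit ends, so nothing later overlaps Bridge Visit either.
Market Break starts after Castle Tour ends, so nothing later overlaps Castle Tour either.
Observatory Walk starts before Market Break ends → Market Break and Observatory Walk overlap.
Old-Town Hike starts after Market Break ends, so nothing later overlaps Market Break either.
Old-Town Hike starts after Observatory Walk ends, so nothing later overlaps Observatory Walk either.
Cathedral Break starts after Old-Town Hike ends.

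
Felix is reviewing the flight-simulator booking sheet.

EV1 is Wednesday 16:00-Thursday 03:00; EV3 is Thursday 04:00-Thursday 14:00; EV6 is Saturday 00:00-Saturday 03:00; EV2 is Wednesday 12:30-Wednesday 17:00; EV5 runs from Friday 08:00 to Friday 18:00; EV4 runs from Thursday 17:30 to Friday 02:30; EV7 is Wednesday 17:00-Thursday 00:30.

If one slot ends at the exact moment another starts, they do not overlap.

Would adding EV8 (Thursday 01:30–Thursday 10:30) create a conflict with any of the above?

EV2: ends Wednesday 17:00 at or before EV8 starts Thursday 01:30 → clear.
EV1: starts Wednesday 16:00 before EV8 ends Thursday 10:30, and ends Thursday 03:00 after EV8 starts Thursday 01:30 → overlap.
EV7: ends Thursday 00:30 at or before EV8 starts Thursday 01:30 → clear.
EV3: starts Thursday 04:00 before EV8 ends Thursday 10:30, and ends Thursday 14:00 after EV8 starts Thursday 01:30 → overlap.
EV4: starts Thursday 17:30 at or after EV8 ends Thursday 10:30 → clear.
EV5: starts Friday 08:00 at or after EV8 ends Thursday 10:30 → clear.
EV6: starts Saturday 00:00 at or after EV8 ends Thursday 10:30 → clear.
EV8 overlaps EV1, EV3.

Yes — it overlaps EV1, EV3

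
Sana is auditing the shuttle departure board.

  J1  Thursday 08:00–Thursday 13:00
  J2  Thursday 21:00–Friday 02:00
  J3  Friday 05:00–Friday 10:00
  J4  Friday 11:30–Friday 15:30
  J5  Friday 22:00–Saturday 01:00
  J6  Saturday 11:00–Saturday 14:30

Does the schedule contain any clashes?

Sorted by start: J1, J2, J3, J4, J5, J6.
J2 starts after J1 ends — done with J1.
J3 starts after J2 ends — done with J2.
J4 starts after J3 ends — done with J3.
J5 starts after J4 ends — done with J4.
J6 starts after J5 ends.
Every pair is clear; the schedule has no overlaps.

No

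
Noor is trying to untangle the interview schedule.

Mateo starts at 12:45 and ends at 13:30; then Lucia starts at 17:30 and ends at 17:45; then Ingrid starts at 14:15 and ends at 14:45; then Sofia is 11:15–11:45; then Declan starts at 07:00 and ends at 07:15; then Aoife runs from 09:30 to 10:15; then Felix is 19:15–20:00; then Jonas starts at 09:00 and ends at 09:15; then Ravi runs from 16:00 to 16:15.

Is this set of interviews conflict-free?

Two intervals overlap when each starts before the other ends.
Sorted by start: Declan, Jonas, Aoife, Sofia, Mateo, Ingrid, Ravi, Lucia, Felix.
Jonas starts after Declan ends, so nothing later overlaps Declan either.
Aoife starts after Jonas ends, so nothing later overlaps Jonas either.
Sofia starts after Aoife ends, so nothing later overlaps Aoife either.
Mateo starts after Sofia ends, so nothing later overlaps Sofia either.
Ingrid starts after Mateo ends, so nothing later overlaps Mateo either.
Ravi starts after Ingrid ends, so nothing later overlaps Ingrid either.
Lucia starts after Ravi ends, so nothing later overlaps Ravi either.
Felix starts after Lucia ends.
Every pair is clear; the schedule has no overlaps.

Yes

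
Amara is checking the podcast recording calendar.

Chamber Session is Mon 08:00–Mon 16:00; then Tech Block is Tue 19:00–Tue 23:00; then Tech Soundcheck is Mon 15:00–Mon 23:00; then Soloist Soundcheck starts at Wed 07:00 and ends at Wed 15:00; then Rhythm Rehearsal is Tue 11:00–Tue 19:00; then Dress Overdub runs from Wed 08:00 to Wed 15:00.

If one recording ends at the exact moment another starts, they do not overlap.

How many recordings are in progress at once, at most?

Sweep the timeline, counting +1 at each start and −1 at each end (ends before starts at a tie):
Mon 08:00 start Chamber Session → 1
Mon 15:00 start Tech Soundcheck → 2
Mon 16:00 end Chamber Session → 1
Mon 23:00 end Tech Soundcheck → 0
Tue 11:00 start Rhythm Rehearsal → 1
Tue 19:00 end Rhythm Rehearsal → 0
Tue 19:00 start Tech Block → 1
Tue 23:00 end Tech Block → 0
Wed 07:00 start Soloist Soundcheck → 1
Wed 08:00 start Dress Overdub → 2
Wed 15:00 end Dress Overdub → 1
Wed 15:00 end Soloist Soundcheck → 0
Peak is 2, at Mon 15:00 (Chamber Session, Tech Soundcheck).

2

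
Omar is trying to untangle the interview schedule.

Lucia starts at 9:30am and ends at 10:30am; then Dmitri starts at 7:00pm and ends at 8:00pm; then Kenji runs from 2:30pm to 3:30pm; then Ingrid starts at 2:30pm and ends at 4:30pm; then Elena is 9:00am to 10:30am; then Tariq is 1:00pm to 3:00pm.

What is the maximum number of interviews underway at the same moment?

Sort all start/end points and keep a running count:
9:00am start Elena → 1
9:30am start Lucia → 2
10:30am end Elena → 1
10:30am end Lucia → 0
1:00pm start Tariq → 1
2:30pm start Ingrid → 2
2:30pm start Kenji → 3
3:00pm end Tariq → 2
3:30pm end Kenji → 1
4:30pm end Ingrid → 0
7:00pm start Dmitri → 1
8:00pm end Dmitri → 0
Peak is 3, at 2:30pm (Ingrid, Kenji, Tariq).

3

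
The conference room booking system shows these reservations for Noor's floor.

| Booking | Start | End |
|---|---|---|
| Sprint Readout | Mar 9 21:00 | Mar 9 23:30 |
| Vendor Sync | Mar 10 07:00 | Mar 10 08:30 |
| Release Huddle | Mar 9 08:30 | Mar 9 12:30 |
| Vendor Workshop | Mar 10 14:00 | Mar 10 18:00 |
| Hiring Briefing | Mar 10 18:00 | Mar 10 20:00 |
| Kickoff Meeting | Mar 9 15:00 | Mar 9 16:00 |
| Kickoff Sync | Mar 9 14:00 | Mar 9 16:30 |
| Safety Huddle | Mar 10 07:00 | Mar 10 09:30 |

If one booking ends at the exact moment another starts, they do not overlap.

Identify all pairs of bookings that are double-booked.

Two intervals overlap when each starts before the other ends.
Sorted by start: Release Huddle, Kickoff Sync, Kickoff Meeting, Sprint Readout, Vendor Sync, Safety Huddle, Vendor Workshop, Hiring Briefing.
Kickoff Sync starts after Release Huddle ends, so nothing later overlaps Release Huddle either.
Kickoff Meeting starts before Kickoff Sync ends → Kickoff Sync and Kickoff Meeting overlap.
Sprint Readout starts after Kickoff Sync ends, so nothing later overlaps Kickoff Sync either.
Sprint Readout starts after Kickoff Meeting ends, so nothing later overlaps Kickoff Meeting either.
Vendor Sync starts after Sprint Readout ends, so nothing later overlaps Sprint Readout either.
Safety Huddle starts before Vendor Sync ends → Vendor Sync and Safety Huddle overlap.
Vendor Workshop starts after Vendor Sync ends, so nothing later overlaps Vendor Sync either.
Vendor Workshop starts after Safety Huddle ends, so nothing later overlaps Safety Huddle either.
Hiring Briefing starts exactly when Vendor Workshop ends (back-to-back, no overlap).

Kickoff Meeting & Kickoff Sync, Safety Huddle & Vendor Sync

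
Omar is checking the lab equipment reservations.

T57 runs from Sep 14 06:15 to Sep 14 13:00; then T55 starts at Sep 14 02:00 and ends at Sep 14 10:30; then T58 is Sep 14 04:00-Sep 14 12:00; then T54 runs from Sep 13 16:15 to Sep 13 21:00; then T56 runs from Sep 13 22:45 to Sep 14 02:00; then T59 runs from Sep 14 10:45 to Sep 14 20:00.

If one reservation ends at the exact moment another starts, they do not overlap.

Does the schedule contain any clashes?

Yes

Sorted by start: T54, T56, T55, T58, T57, T59.
T56 starts after T54 ends; T54 is clear from here.
T55 starts exactly when T56 ends (back-to-back, no overlap); T56 is clear from here.
T58 starts before T55 ends → T55 and T58 overlap.
That's a conflict, so the schedule is not conflict-free.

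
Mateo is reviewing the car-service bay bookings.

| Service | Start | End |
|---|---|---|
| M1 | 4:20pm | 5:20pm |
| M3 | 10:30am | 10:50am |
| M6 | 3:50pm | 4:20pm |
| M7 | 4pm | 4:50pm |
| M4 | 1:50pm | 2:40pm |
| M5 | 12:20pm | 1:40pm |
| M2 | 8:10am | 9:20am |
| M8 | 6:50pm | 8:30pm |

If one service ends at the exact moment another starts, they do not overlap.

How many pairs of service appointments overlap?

2

Sorted by start: M2, M3, M5, M4, M6, M7, M1, M8.
M3 starts after M2 ends — done with M2.
M5 starts after M3 ends — done with M3.
M4 starts after M5 ends — done with M5.
M6 starts after M4 ends — done with M4.
M7 starts before M6 ends → M6 and M7 overlap.
M1 starts exactly when M6 ends (back-to-back, no overlap) — done with M6.
M1 starts before M7 ends → M7 and M1 overlap.
M8 starts after M7 ends.
M8 starts after M1 ends.
Overlapping pairs: M1 & M7, M6 & M7 — 2 in total.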